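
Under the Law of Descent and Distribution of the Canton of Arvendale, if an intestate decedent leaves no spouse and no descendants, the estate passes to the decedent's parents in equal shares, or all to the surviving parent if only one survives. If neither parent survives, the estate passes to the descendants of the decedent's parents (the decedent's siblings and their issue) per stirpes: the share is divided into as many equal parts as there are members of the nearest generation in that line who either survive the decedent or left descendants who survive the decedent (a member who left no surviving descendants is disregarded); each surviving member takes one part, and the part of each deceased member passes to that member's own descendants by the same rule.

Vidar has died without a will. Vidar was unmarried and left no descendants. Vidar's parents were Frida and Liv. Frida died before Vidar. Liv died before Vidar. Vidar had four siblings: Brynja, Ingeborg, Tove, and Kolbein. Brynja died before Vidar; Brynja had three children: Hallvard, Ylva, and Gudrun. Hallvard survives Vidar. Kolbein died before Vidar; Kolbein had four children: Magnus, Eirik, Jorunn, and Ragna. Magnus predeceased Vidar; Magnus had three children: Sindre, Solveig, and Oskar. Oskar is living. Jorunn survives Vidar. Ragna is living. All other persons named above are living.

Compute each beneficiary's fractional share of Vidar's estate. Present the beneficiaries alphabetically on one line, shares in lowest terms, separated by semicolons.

Eirik 1/16; Gudrun 1/12; Hallvard 1/12; Ingeborg 1/4; Jorunn 1/16; Oskar 1/48; Ragna 1/16; Sindre 1/48; Solveig 1/48; Tove 1/4; Ylva 1/12

Neither parent survives and there are no descendants, so the estate passes to Vidar's siblings and their issue per stirpes.
The estate is divided into 4 equal shares of 1/4 among Brynja, Ingeborg, Tove, Kolbein.
Brynja predeceased; the 1/4 allotted to Brynja's branch passes to Brynja's issue by representation.
The 1/4 is divided into 3 equal shares of 1/12 among Hallvard, Ylva, Gudrun.
Hallvard is living and takes 1/12.
Ylva is living and takes 1/12.
Gudrun is living and takes 1/12.
Ingeborg is living and takes 1/4.
Tove is living and takes 1/4.
Kolbein predeceased; the 1/4 allotted to Kolbein's branch passes to Kolbein's issue by representation.
The 1/4 is divided into 4 equal shares of 1/16 among Magnus, Eirik, Jorunn, Ragna.
Magnus predeceased; the 1/16 allotted to Magnus's branch passes to Magnus's issue by representation.
The 1/16 is divided into 3 equal shares of 1/48 among Sindre, Solveig, Oskar.
Sindre is living and takes 1/48.
Solveig is living and takes 1/48.
Oskar is living and takes 1/48.
Eirik is living and takes 1/16.
Jorunn is living and takes 1/16.
Ragna is living and takes 1/16.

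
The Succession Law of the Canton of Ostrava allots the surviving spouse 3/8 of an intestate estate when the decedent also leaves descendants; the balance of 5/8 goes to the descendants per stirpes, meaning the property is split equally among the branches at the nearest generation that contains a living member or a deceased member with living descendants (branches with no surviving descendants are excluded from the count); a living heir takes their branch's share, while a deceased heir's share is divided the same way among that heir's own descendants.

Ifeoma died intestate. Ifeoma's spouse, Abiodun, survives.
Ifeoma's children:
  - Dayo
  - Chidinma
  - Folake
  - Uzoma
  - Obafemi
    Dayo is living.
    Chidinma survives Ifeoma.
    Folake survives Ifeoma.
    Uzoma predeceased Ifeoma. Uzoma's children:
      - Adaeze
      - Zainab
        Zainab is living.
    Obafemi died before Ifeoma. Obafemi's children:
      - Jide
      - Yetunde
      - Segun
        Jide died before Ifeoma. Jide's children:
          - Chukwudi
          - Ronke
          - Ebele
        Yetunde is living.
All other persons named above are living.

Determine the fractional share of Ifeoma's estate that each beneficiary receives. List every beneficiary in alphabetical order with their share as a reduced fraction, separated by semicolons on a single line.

Abiodun, as surviving spouse, takes 3/8.
The remaining 5/8 passes to Ifeoma's descendants per stirpes.
The 5/8 is divided into 5 equal shares of 1/8 among Dayo, Chidinma, Folake, Uzoma, Obafemi.
Dayo is living and takes 1/8.
Chidinma is living and takes 1/8.
Folake is living and takes 1/8.
Uzoma predeceased; the 1/8 allotted to Uzoma's branch passes to Uzoma's issue by representation.
The 1/8 is divided into 2 equal shares of 1/16 among Adaeze, Zainab.
Adaeze is living and takes 1/16.
Zainab is living and takes 1/16.
Obafemi predeceased; the 1/8 allotted to Obafemi's branch passes to Obafemi's issue by representation.
The 1/8 is divided into 3 equal shares of 1/24 among Jide, Yetunde, Segun.
Jide predeceased; the 1/24 allotted to Jide's branch passes to Jide's issue by representation.
The 1/24 is divided into 3 equal shares of 1/72 among Chukwudi, Ronke, Ebele.
Chukwudi is living and takes 1/72.
Ronke is living and takes 1/72.
Ebele is living and takes 1/72.
Yetunde is living and takes 1/24.
Segun is living and takes 1/24.

Abiodun 3/8; Adaeze 1/16; Chidinma 1/8; Chukwudi 1/72; Dayo 1/8; Ebele 1/72; Folake 1/8; Ronke 1/72; Segun 1/24; Yetunde 1/24; Zainab 1/16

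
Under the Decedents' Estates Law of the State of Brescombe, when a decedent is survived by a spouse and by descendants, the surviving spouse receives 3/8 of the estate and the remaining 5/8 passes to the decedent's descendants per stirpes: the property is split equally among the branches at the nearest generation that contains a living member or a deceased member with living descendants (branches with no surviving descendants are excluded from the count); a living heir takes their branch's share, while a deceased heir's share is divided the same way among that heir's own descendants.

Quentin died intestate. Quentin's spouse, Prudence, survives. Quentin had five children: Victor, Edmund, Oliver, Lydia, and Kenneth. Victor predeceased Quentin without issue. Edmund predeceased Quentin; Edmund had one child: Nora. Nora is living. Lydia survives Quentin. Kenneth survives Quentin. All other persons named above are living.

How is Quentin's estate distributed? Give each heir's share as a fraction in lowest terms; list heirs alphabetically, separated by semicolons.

Prudence, as surviving spouse, takes 3/8.
The remaining 5/8 passes to Quentin's descendants per stirpes.
Victor left no surviving issue, so that branch lapses and is disregarded.
The 5/8 is divided into 4 equal shares of 5/32 among Edmund, Oliver, Lydia, Kenneth.
Edmund predeceased; the 5/32 allotted to Edmund's branch passes to Edmund's issue by representation.
Nora is the sole taker at this level and receives the full 5/32.
Oliver is living and takes 5/32.
Lydia is living and takes 5/32.
Kenneth is living and takes 5/32.

Kenneth 5/32; Lydia 5/32; Nora 5/32; Oliver 5/32; Prudence 3/8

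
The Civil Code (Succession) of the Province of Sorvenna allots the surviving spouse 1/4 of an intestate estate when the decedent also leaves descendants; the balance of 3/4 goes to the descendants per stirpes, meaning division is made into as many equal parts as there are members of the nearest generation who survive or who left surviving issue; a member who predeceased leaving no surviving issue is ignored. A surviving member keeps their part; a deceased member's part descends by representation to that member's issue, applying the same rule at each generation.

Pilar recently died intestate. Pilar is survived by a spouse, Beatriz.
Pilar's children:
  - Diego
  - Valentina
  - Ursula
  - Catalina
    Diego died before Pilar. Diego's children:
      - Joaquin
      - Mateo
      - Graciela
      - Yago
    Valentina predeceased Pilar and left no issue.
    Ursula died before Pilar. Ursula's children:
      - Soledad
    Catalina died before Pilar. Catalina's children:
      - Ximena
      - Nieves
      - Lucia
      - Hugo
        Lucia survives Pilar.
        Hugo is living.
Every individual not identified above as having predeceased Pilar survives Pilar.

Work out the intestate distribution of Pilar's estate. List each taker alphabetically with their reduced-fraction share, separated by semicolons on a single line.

Beatriz, as surviving spouse, takes 1/4.
The remaining 3/4 passes to Pilar's descendants per stirpes.
Valentina left no surviving issue, so that branch lapses and is disregarded.
The 3/4 is divided into 3 equal shares of 1/4 among Diego, Ursula, Catalina.
Diego predeceased; the 1/4 allotted to Diego's branch passes to Diego's issue by representation.
The 1/4 is divided into 4 equal shares of 1/16 among Joaquin, Mateo, Graciela, Yago.
Joaquin is living and takes 1/16.
Mateo is living and takes 1/16.
Graciela is living and takes 1/16.
Yago is living and takes 1/16.
Ursula predeceased; the 1/4 allotted to Ursula's branch passes to Ursula's issue by representation.
Soledad is the sole taker at this level and receives the full 1/4.
Catalina predeceased; the 1/4 allotted to Catalina's branch passes to Catalina's issue by representation.
The 1/4 is divided into 4 equal shares of 1/16 among Ximena, Nieves, Lucia, Hugo.
Ximena is living and takes 1/16.
Nieves is living and takes 1/16.
Lucia is living and takes 1/16.
Hugo is living and takes 1/16.

Beatriz 1/4; Graciela 1/16; Hugo 1/16; Joaquin 1/16; Lucia 1/16; Mateo 1/16; Nieves 1/16; Soledad 1/4; Ximena 1/16; Yago 1/16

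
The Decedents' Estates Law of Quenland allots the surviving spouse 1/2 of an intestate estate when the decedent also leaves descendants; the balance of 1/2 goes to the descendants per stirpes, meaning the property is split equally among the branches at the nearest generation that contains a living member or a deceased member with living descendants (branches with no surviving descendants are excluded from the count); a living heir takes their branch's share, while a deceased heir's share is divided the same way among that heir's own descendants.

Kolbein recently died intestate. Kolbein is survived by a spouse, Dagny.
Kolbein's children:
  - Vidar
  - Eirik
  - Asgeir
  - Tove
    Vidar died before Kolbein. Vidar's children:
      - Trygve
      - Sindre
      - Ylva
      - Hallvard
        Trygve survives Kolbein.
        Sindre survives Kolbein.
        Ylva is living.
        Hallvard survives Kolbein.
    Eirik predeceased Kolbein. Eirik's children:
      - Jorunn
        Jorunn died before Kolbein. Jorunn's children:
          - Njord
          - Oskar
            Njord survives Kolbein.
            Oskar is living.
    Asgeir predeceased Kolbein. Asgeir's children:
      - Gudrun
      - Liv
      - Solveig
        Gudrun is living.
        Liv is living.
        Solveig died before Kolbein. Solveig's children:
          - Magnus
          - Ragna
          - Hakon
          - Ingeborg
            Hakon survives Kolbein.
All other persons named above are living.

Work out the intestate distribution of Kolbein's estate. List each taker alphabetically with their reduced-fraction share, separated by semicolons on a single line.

Dagny, as surviving spouse, takes 1/2.
The remaining 1/2 passes to Kolbein's descendants per stirpes.
The 1/2 is divided into 4 equal shares of 1/8 among Vidar, Eirik, Asgeir, Tove.
Vidar predeceased; the 1/8 allotted to Vidar's branch passes to Vidar's issue by representation.
The 1/8 is divided into 4 equal shares of 1/32 among Trygve, Sindre, Ylva, Hallvard.
Trygve is living and takes 1/32.
Sindre is living and takes 1/32.
Ylva is living and takes 1/32.
Hallvard is living and takes 1/32.
Eirik predeceased; the 1/8 allotted to Eirik's branch passes to Eirik's issue by representation.
Jorunn's line is the sole branch at this level, so the full 1/8 passes to Jorunn's issue by representation.
The 1/8 is divided into 2 equal shares of 1/16 among Njord, Oskar.
Njord is living and takes 1/16.
Oskar is living and takes 1/16.
Asgeir predeceased; the 1/8 allotted to Asgeir's branch passes to Asgeir's issue by representation.
The 1/8 is divided into 3 equal shares of 1/24 among Gudrun, Liv, Solveig.
Gudrun is living and takes 1/24.
Liv is living and takes 1/24.
Solveig predeceased; the 1/24 allotted to Solveig's branch passes to Solveig's issue by representation.
The 1/24 is divided into 4 equal shares of 1/96 among Magnus, Ragna, Hakon, Ingeborg.
Magnus is living and takes 1/96.
Ragna is living and takes 1/96.
Hakon is living and takes 1/96.
Ingeborg is living and takes 1/96.
Tove is living and takes 1/8.

Dagny 1/2; Gudrun 1/24; Hakon 1/96; Hallvard 1/32; Ingeborg 1/96; Liv 1/24; Magnus 1/96; Njord 1/16; Oskar 1/16; Ragna 1/96; Sindre 1/32; Tove 1/8; Trygve 1/32; Ylva 1/32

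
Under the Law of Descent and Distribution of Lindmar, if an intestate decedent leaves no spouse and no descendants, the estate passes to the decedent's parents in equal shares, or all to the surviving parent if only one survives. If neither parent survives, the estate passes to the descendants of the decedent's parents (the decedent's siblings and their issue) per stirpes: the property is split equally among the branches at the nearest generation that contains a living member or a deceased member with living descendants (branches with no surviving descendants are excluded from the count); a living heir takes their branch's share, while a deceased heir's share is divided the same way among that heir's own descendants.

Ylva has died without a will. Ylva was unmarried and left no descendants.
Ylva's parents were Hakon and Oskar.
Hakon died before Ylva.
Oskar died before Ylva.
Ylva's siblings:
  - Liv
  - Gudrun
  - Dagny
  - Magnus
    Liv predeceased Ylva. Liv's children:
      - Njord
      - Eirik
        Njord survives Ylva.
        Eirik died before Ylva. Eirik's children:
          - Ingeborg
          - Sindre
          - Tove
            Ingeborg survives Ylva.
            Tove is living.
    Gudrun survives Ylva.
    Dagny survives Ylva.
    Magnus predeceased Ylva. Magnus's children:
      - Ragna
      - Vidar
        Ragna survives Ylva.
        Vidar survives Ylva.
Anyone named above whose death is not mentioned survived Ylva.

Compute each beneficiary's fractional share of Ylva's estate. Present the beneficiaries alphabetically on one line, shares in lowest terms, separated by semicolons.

Neither parent survives and there are no descendants, so the estate passes to Ylva's siblings and their issue per stirpes.
The estate is divided into 4 equal shares of 1/4 among Liv, Gudrun, Dagny, Magnus.
Liv predeceased; the 1/4 allotted to Liv's branch passes to Liv's issue by representation.
The 1/4 is divided into 2 equal shares of 1/8 among Njord, Eirik.
Njord is living and takes 1/8.
Eirik predeceased; the 1/8 allotted to Eirik's branch passes to Eirik's issue by representation.
The 1/8 is divided into 3 equal shares of 1/24 among Ingeborg, Sindre, Tove.
Ingeborg is living and takes 1/24.
Sindre is living and takes 1/24.
Tove is living and takes 1/24.
Gudrun is living and takes 1/4.
Dagny is living and takes 1/4.
Magnus predeceased; the 1/4 allotted to Magnus's branch passes to Magnus's issue by representation.
The 1/4 is divided into 2 equal shares of 1/8 among Ragna, Vidar.
Ragna is living and takes 1/8.
Vidar is living and takes 1/8.

Dagny 1/4; Gudrun 1/4; Ingeborg 1/24; Njord 1/8; Ragna 1/8; Sindre 1/24; Tove 1/24; Vidar 1/8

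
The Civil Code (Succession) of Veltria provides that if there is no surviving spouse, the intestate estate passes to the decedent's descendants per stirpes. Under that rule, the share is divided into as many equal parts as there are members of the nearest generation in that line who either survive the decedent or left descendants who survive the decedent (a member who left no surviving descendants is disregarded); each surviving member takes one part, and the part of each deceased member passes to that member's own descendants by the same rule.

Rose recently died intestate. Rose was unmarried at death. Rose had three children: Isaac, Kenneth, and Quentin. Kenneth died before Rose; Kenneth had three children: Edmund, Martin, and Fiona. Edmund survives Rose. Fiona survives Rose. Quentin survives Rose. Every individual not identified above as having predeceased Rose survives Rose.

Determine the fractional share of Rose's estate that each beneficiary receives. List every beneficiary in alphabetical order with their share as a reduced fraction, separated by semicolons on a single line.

Edmund 1/9; Fiona 1/9; Isaac 1/3; Martin 1/9; Quentin 1/3

There is no surviving spouse, so the entire estate passes to Rose's descendants per stirpes.
The estate is divided into 3 equal shares of 1/3 among Isaac, Kenneth, Quentin.
Isaac is living and takes 1/3.
Kenneth predeceased; the 1/3 allotted to Kenneth's branch passes to Kenneth's issue by representation.
The 1/3 is divided into 3 equal shares of 1/9 among Edmund, Martin, Fiona.
Edmund is living and takes 1/9.
Martin is living and takes 1/9.
Fiona is living and takes 1/9.
Quentin is living and takes 1/3.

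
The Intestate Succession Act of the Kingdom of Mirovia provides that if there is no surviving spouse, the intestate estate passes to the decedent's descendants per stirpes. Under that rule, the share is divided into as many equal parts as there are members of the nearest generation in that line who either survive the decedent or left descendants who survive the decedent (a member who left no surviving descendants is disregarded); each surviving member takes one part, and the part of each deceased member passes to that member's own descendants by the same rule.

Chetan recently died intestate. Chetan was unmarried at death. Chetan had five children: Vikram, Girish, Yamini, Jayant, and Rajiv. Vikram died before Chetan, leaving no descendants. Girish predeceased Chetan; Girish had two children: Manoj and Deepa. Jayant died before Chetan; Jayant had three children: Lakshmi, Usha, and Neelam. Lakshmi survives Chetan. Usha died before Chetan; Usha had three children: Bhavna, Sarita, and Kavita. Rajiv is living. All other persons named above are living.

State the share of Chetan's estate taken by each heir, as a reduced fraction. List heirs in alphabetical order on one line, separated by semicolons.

There is no surviving spouse, so the entire estate passes to Chetan's descendants per stirpes.
Vikram left no surviving issue, so that branch lapses and is disregarded.
The estate is divided into 4 equal shares of 1/4 among Girish, Yamini, Jayant, Rajiv.
Girish predeceased; the 1/4 allotted to Girish's branch passes to Girish's issue by representation.
The 1/4 is divided into 2 equal shares of 1/8 among Manoj, Deepa.
Manoj is living and takes 1/8.
Deepa is living and takes 1/8.
Yamini is living and takes 1/4.
Jayant predeceased; the 1/4 allotted to Jayant's branch passes to Jayant's issue by representation.
The 1/4 is divided into 3 equal shares of 1/12 among Lakshmi, Usha, Neelam.
Lakshmi is living and takes 1/12.
Usha predeceased; the 1/12 allotted to Usha's branch passes to Usha's issue by representation.
The 1/12 is divided into 3 equal shares of 1/36 among Bhavna, Sarita, Kavita.
Bhavna is living and takes 1/36.
Sarita is living and takes 1/36.
Kavita is living and takes 1/36.
Neelam is living and takes 1/12.
Rajiv is living and takes 1/4.

Bhavna 1/36; Deepa 1/8; Kavita 1/36; Lakshmi 1/12; Manoj 1/8; Neelam 1/12; Rajiv 1/4; Sarita 1/36; Yamini 1/4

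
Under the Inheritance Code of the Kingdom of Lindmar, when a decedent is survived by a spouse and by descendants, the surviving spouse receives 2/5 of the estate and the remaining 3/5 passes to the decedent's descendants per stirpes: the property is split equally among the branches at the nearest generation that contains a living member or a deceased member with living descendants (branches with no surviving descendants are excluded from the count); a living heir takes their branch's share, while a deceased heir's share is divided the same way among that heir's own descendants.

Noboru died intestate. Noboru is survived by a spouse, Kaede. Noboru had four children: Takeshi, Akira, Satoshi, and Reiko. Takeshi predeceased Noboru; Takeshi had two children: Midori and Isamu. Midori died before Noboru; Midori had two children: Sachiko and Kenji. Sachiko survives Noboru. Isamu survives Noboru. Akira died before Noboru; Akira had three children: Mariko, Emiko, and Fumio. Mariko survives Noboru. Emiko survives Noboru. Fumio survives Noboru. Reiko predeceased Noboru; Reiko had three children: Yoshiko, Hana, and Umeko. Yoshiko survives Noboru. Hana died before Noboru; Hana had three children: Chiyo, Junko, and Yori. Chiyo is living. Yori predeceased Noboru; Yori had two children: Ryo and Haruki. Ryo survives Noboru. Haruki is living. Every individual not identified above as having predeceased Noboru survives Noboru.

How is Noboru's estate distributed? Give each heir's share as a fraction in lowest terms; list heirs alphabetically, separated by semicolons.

Kaede, as surviving spouse, takes 2/5.
The remaining 3/5 passes to Noboru's descendants per stirpes.
The 3/5 is divided into 4 equal shares of 3/20 among Takeshi, Akira, Satoshi, Reiko.
Takeshi predeceased; the 3/20 allotted to Takeshi's branch passes to Takeshi's issue by representation.
The 3/20 is divided into 2 equal shares of 3/40 among Midori, Isamu.
Midori predeceased; the 3/40 allotted to Midori's branch passes to Midori's issue by representation.
The 3/40 is divided into 2 equal shares of 3/80 among Sachiko, Kenji.
Sachiko is living and takes 3/80.
Kenji is living and takes 3/80.
Isamu is living and takes 3/40.
Akira predeceased; the 3/20 allotted to Akira's branch passes to Akira's issue by representation.
The 3/20 is divided into 3 equal shares of 1/20 among Mariko, Emiko, Fumio.
Mariko is living and takes 1/20.
Emiko is living and takes 1/20.
Fumio is living and takes 1/20.
Satoshi is living and takes 3/20.
Reiko predeceased; the 3/20 allotted to Reiko's branch passes to Reiko's issue by representation.
The 3/20 is divided into 3 equal shares of 1/20 among Yoshiko, Hana, Umeko.
Yoshiko is living and takes 1/20.
Hana predeceased; the 1/20 allotted to Hana's branch passes to Hana's issue by representation.
The 1/20 is divided into 3 equal shares of 1/60 among Chiyo, Junko, Yori.
Chiyo is living and takes 1/60.
Junko is living and takes 1/60.
Yori predeceased; the 1/60 allotted to Yori's branch passes to Yori's issue by representation.
The 1/60 is divided into 2 equal shares of 1/120 among Ryo, Haruki.
Ryo is living and takes 1/120.
Haruki is living and takes 1/120.
Umeko is living and takes 1/20.

Chiyo 1/60; Emiko 1/20; Fumio 1/20; Haruki 1/120; Isamu 3/40; Junko 1/60; Kaede 2/5; Kenji 3/80; Mariko 1/20; Ryo 1/120; Sachiko 3/80; Satoshi 3/20; Umeko 1/20; Yoshiko 1/20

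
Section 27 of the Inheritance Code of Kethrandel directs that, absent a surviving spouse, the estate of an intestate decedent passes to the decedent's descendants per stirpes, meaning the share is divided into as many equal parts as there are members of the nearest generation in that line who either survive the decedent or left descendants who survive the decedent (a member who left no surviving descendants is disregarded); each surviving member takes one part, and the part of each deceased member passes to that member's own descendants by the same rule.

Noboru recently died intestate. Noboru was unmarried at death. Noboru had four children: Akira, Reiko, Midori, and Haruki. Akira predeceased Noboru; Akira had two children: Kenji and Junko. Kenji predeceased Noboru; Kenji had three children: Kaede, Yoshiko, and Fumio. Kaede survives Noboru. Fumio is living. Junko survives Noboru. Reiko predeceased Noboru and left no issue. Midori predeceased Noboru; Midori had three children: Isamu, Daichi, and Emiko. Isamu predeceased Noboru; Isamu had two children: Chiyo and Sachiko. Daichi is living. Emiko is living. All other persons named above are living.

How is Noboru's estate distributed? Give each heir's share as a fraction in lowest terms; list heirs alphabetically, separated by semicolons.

There is no surviving spouse, so the entire estate passes to Noboru's descendants per stirpes.
Reiko left no surviving issue, so that branch lapses and is disregarded.
The estate is divided into 3 equal shares of 1/3 among Akira, Midori, Haruki.
Akira predeceased; the 1/3 allotted to Akira's branch passes to Akira's issue by representation.
The 1/3 is divided into 2 equal shares of 1/6 among Kenji, Junko.
Kenji predeceased; the 1/6 allotted to Kenji's branch passes to Kenji's issue by representation.
The 1/6 is divided into 3 equal shares of 1/18 among Kaede, Yoshiko, Fumio.
Kaede is living and takes 1/18.
Yoshiko is living and takes 1/18.
Fumio is living and takes 1/18.
Junko is living and takes 1/6.
Midori predeceased; the 1/3 allotted to Midori's branch passes to Midori's issue by representation.
The 1/3 is divided into 3 equal shares of 1/9 among Isamu, Daichi, Emiko.
Isamu predeceased; the 1/9 allotted to Isamu's branch passes to Isamu's issue by representation.
The 1/9 is divided into 2 equal shares of 1/18 among Chiyo, Sachiko.
Chiyo is living and takes 1/18.
Sachiko is living and takes 1/18.
Daichi is living and takes 1/9.
Emiko is living and takes 1/9.
Haruki is living and takes 1/3.

Chiyo 1/18; Daichi 1/9; Emiko 1/9; Fumio 1/18; Haruki 1/3; Junko 1/6; Kaede 1/18; Sachiko 1/18; Yoshiko 1/18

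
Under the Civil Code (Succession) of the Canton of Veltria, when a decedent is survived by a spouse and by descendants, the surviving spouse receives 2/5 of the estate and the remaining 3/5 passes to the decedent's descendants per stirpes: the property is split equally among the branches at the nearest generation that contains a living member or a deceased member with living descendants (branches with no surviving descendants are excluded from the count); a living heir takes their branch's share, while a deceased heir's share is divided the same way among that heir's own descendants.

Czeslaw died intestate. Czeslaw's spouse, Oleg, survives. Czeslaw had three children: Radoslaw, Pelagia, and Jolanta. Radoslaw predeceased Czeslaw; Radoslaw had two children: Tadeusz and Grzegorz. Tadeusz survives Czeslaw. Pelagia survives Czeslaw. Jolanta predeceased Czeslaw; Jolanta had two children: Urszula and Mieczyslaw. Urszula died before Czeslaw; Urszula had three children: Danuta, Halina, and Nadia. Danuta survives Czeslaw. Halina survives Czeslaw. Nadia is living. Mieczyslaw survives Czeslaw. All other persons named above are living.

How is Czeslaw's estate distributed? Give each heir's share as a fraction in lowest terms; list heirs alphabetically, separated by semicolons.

Oleg, as surviving spouse, takes 2/5.
The remaining 3/5 passes to Czeslaw's descendants per stirpes.
The 3/5 is divided into 3 equal shares of 1/5 among Radoslaw, Pelagia, Jolanta.
Radoslaw predeceased; the 1/5 allotted to Radoslaw's branch passes to Radoslaw's issue by representation.
The 1/5 is divided into 2 equal shares of 1/10 among Tadeusz, Grzegorz.
Tadeusz is living and takes 1/10.
Grzegorz is living and takes 1/10.
Pelagia is living and takes 1/5.
Jolanta predeceased; the 1/5 allotted to Jolanta's branch passes to Jolanta's issue by representation.
The 1/5 is divided into 2 equal shares of 1/10 among Urszula, Mieczyslaw.
Urszula predeceased; the 1/10 allotted to Urszula's branch passes to Urszula's issue by representation.
The 1/10 is divided into 3 equal shares of 1/30 among Danuta, Halina, Nadia.
Danuta is living and takes 1/30.
Halina is living and takes 1/30.
Nadia is living and takes 1/30.
Mieczyslaw is living and takes 1/10.

Danuta 1/30; Grzegorz 1/10; Halina 1/30; Mieczyslaw 1/10; Nadia 1/30; Oleg 2/5; Pelagia 1/5; Tadeusz 1/10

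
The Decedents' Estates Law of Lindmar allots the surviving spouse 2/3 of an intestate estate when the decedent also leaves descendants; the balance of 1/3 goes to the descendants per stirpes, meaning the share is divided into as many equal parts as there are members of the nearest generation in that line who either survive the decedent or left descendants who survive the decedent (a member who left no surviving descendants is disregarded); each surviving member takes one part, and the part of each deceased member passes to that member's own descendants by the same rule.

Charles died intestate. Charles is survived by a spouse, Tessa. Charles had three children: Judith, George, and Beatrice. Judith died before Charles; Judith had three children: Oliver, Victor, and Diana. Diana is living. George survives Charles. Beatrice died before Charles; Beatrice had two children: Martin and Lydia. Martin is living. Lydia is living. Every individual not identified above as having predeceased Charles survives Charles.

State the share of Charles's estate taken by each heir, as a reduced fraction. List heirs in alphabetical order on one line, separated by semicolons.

Tessa, as surviving spouse, takes 2/3.
The remaining 1/3 passes to Charles's descendants per stirpes.
The 1/3 is divided into 3 equal shares of 1/9 among Judith, George, Beatrice.
Judith predeceased; the 1/9 allotted to Judith's branch passes to Judith's issue by representation.
The 1/9 is divided into 3 equal shares of 1/27 among Oliver, Victor, Diana.
Oliver is living and takes 1/27.
Victor is living and takes 1/27.
Diana is living and takes 1/27.
George is living and takes 1/9.
Beatrice predeceased; the 1/9 allotted to Beatrice's branch passes to Beatrice's issue by representation.
The 1/9 is divided into 2 equal shares of 1/18 among Martin, Lydia.
Martin is living and takes 1/18.
Lydia is living and takes 1/18.

Diana 1/27; George 1/9; Lydia 1/18; Martin 1/18; Oliver 1/27; Tessa 2/3; Victor 1/27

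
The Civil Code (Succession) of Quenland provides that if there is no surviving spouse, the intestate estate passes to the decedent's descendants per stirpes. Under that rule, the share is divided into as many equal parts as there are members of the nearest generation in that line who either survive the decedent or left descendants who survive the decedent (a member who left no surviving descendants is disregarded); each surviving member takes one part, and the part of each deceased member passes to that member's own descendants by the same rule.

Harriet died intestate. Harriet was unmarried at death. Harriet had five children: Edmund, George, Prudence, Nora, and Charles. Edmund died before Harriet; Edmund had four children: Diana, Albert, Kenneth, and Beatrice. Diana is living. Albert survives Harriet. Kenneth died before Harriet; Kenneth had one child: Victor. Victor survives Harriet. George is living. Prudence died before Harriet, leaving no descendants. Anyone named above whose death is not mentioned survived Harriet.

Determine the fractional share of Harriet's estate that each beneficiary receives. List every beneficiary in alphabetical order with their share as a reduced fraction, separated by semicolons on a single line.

There is no surviving spouse, so the entire estate passes to Harriet's descendants per stirpes.
Prudence left no surviving issue, so that branch lapses and is disregarded.
The estate is divided into 4 equal shares of 1/4 among Edmund, George, Nora, Charles.
Edmund predeceased; the 1/4 allotted to Edmund's branch passes to Edmund's issue by representation.
The 1/4 is divided into 4 equal shares of 1/16 among Diana, Albert, Kenneth, Beatrice.
Diana is living and takes 1/16.
Albert is living and takes 1/16.
Kenneth predeceased; the 1/16 allotted to Kenneth's branch passes to Kenneth's issue by representation.
Victor is the sole taker at this level and receives the full 1/16.
Beatrice is living and takes 1/16.
George is living and takes 1/4.
Nora is living and takes 1/4.
Charles is living and takes 1/4.

Albert 1/16; Beatrice 1/16; Charles 1/4; Diana 1/16; George 1/4; Nora 1/4; Victor 1/16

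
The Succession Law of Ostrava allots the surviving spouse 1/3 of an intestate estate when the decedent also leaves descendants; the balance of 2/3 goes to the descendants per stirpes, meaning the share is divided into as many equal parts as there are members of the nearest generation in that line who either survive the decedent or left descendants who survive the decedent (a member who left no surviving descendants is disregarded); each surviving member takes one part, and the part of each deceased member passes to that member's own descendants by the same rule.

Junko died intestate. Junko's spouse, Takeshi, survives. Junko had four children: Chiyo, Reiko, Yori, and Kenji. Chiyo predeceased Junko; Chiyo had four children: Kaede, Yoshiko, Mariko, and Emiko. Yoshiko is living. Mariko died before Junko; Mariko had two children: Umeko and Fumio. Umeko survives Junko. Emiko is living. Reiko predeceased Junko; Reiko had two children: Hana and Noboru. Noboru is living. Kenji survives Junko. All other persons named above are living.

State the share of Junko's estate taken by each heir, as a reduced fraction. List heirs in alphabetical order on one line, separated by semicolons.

Takeshi, as surviving spouse, takes 1/3.
The remaining 2/3 passes to Junko's descendants per stirpes.
The 2/3 is divided into 4 equal shares of 1/6 among Chiyo, Reiko, Yori, Kenji.
Chiyo predeceased; the 1/6 allotted to Chiyo's branch passes to Chiyo's issue by representation.
The 1/6 is divided into 4 equal shares of 1/24 among Kaede, Yoshiko, Mariko, Emiko.
Kaede is living and takes 1/24.
Yoshiko is living and takes 1/24.
Mariko predeceased; the 1/24 allotted to Mariko's branch passes to Mariko's issue by representation.
The 1/24 is divided into 2 equal shares of 1/48 among Umeko, Fumio.
Umeko is living and takes 1/48.
Fumio is living and takes 1/48.
Emiko is living and takes 1/24.
Reiko predeceased; the 1/6 allotted to Reiko's branch passes to Reiko's issue by representation.
The 1/6 is divided into 2 equal shares of 1/12 among Hana, Noboru.
Hana is living and takes 1/12.
Noboru is living and takes 1/12.
Yori is living and takes 1/6.
Kenji is living and takes 1/6.

Emiko 1/24; Fumio 1/48; Hana 1/12; Kaede 1/24; Kenji 1/6; Noboru 1/12; Takeshi 1/3; Umeko 1/48; Yori 1/6; Yoshiko 1/24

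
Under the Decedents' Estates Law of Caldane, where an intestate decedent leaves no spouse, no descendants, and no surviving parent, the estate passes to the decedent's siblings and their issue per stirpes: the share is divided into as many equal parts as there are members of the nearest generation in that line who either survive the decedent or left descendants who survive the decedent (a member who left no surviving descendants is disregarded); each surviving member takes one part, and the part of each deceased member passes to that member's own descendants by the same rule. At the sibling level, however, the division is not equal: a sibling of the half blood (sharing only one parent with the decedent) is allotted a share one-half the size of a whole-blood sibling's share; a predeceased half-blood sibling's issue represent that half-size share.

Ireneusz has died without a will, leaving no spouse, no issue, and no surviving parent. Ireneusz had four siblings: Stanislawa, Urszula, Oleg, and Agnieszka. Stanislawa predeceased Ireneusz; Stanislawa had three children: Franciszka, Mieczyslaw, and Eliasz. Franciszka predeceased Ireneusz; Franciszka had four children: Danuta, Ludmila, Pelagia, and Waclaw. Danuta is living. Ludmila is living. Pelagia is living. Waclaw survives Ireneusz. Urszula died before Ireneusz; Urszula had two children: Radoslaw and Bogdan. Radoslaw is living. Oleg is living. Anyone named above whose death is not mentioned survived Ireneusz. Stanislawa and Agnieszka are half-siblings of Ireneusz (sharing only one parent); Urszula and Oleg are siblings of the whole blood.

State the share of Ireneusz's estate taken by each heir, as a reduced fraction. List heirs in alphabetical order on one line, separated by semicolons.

Agnieszka 1/6; Bogdan 1/6; Danuta 1/72; Eliasz 1/18; Ludmila 1/72; Mieczyslaw 1/18; Oleg 1/3; Pelagia 1/72; Radoslaw 1/6; Waclaw 1/72

No spouse, descendants, or parent survives, so the estate passes to Ireneusz's siblings per stirpes.
Half-blood siblings count for one-half the weight of whole-blood siblings at the initial division.
Dividing 1 in proportion to weights (total weight 3): Stanislawa (weight 1/2) → 1/6; Urszula (weight 1) → 1/3; Oleg (weight 1) → 1/3; Agnieszka (weight 1/2) → 1/6.
Stanislawa predeceased; the 1/6 allotted to Stanislawa's branch passes to Stanislawa's issue by representation.
The 1/6 is divided into 3 equal shares of 1/18 among Franciszka, Mieczyslaw, Eliasz.
Franciszka predeceased; the 1/18 allotted to Franciszka's branch passes to Franciszka's issue by representation.
The 1/18 is divided into 4 equal shares of 1/72 among Danuta, Ludmila, Pelagia, Waclaw.
Danuta is living and takes 1/72.
Ludmila is living and takes 1/72.
Pelagia is living and takes 1/72.
Waclaw is living and takes 1/72.
Mieczyslaw is living and takes 1/18.
Eliasz is living and takes 1/18.
Urszula predeceased; the 1/3 allotted to Urszula's branch passes to Urszula's issue by representation.
The 1/3 is divided into 2 equal shares of 1/6 among Radoslaw, Bogdan.
Radoslaw is living and takes 1/6.
Bogdan is living and takes 1/6.
Oleg is living and takes 1/3.
Agnieszka is living and takes 1/6.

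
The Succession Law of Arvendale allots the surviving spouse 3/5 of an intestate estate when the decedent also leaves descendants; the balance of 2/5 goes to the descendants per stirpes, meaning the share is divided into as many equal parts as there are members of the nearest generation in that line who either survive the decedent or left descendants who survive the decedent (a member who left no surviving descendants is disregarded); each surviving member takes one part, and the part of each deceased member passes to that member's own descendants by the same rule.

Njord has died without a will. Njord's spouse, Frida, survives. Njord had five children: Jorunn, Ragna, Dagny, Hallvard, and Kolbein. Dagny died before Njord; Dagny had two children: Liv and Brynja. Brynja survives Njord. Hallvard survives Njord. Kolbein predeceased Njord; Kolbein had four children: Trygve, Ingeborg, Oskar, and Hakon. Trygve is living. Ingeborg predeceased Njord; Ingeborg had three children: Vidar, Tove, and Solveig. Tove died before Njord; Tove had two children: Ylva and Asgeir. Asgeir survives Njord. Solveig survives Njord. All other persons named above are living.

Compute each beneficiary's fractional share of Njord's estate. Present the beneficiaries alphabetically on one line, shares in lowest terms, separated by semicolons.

Frida, as surviving spouse, takes 3/5.
The remaining 2/5 passes to Njord's descendants per stirpes.
The 2/5 is divided into 5 equal shares of 2/25 among Jorunn, Ragna, Dagny, Hallvard, Kolbein.
Jorunn is living and takes 2/25.
Ragna is living and takes 2/25.
Dagny predeceased; the 2/25 allotted to Dagny's branch passes to Dagny's issue by representation.
The 2/25 is divided into 2 equal shares of 1/25 among Liv, Brynja.
Liv is living and takes 1/25.
Brynja is living and takes 1/25.
Hallvard is living and takes 2/25.
Kolbein predeceased; the 2/25 allotted to Kolbein's branch passes to Kolbein's issue by representation.
The 2/25 is divided into 4 equal shares of 1/50 among Trygve, Ingeborg, Oskar, Hakon.
Trygve is living and takes 1/50.
Ingeborg predeceased; the 1/50 allotted to Ingeborg's branch passes to Ingeborg's issue by representation.
The 1/50 is divided into 3 equal shares of 1/150 among Vidar, Tove, Solveig.
Vidar is living and takes 1/150.
Tove predeceased; the 1/150 allotted to Tove's branch passes to Tove's issue by representation.
The 1/150 is divided into 2 equal shares of 1/300 among Ylva, Asgeir.
Ylva is living and takes 1/300.
Asgeir is living and takes 1/300.
Solveig is living and takes 1/150.
Oskar is living and takes 1/50.
Hakon is living and takes 1/50.

Asgeir 1/300; Brynja 1/25; Frida 3/5; Hakon 1/50; Hallvard 2/25; Jorunn 2/25; Liv 1/25; Oskar 1/50; Ragna 2/25; Solveig 1/150; Trygve 1/50; Vidar 1/150; Ylva 1/300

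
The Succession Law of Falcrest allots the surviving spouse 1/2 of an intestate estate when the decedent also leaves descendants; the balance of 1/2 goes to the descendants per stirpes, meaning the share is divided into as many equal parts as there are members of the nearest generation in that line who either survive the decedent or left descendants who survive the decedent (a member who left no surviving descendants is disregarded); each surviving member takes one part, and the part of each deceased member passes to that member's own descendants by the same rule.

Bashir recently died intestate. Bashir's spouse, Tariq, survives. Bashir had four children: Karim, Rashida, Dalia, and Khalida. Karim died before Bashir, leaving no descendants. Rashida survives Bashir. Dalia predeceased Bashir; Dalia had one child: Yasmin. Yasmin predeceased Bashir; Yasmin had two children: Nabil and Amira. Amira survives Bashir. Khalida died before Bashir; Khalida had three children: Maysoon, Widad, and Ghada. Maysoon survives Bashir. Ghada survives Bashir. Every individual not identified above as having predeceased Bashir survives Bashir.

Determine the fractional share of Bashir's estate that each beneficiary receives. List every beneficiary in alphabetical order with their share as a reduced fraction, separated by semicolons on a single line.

Amira 1/12; Ghada 1/18; Maysoon 1/18; Nabil 1/12; Rashida 1/6; Tariq 1/2; Widad 1/18

Tariq, as surviving spouse, takes 1/2.
The remaining 1/2 passes to Bashir's descendants per stirpes.
Karim left no surviving issue, so that branch lapses and is disregarded.
The 1/2 is divided into 3 equal shares of 1/6 among Rashida, Dalia, Khalida.
Rashida is living and takes 1/6.
Dalia predeceased; the 1/6 allotted to Dalia's branch passes to Dalia's issue by representation.
Yasmin's line is the sole branch at this level, so the full 1/6 passes to Yasmin's issue by representation.
The 1/6 is divided into 2 equal shares of 1/12 among Nabil, Amira.
Nabil is living and takes 1/12.
Amira is living and takes 1/12.
Khalida predeceased; the 1/6 allotted to Khalida's branch passes to Khalida's issue by representation.
The 1/6 is divided into 3 equal shares of 1/18 among Maysoon, Widad, Ghada.
Maysoon is living and takes 1/18.
Widad is living and takes 1/18.
Ghada is living and takes 1/18.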